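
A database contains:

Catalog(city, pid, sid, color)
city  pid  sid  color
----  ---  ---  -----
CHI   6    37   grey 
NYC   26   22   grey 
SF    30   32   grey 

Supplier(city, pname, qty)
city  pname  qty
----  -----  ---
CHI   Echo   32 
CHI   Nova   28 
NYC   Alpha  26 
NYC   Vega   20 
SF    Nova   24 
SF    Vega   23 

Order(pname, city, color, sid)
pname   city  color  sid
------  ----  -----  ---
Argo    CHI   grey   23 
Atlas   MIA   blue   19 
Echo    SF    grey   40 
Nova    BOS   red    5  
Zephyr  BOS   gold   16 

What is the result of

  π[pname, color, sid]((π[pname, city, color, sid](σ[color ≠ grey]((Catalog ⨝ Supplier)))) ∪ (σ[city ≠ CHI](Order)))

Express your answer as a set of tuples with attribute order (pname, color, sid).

{(Atlas, blue, 19), (Echo, grey, 40), (Nova, red, 5), (Zephyr, gold, 16)}

Catalog ⋈ Supplier (natural join on city): {(CHI, 6, 37, grey, Echo, 32), (CHI, 6, 37, grey, Nova, 28), (NYC, 26, 22, grey, Alpha, 26), (NYC, 26, 22, grey, Vega, 20), (SF, 30, 32, grey, Nova, 24), (SF, 30, 32, grey, Vega, 23)}
Selection color ≠ grey: {}
Projecting to pname, city, color, sid: {}
Selection city ≠ CHI: {(Atlas, MIA, blue, 19), (Echo, SF, grey, 40), (Nova, BOS, red, 5), (Zephyr, BOS, gold, 16)}
Taking the union: {(Atlas, MIA, blue, 19), (Echo, SF, grey, 40), (Nova, BOS, red, 5), (Zephyr, BOS, gold, 16)}
Projecting to pname, color, sid: {(Atlas, blue, 19), (Echo, grey, 40), (Nova, red, 5), (Zephyr, gold, 16)}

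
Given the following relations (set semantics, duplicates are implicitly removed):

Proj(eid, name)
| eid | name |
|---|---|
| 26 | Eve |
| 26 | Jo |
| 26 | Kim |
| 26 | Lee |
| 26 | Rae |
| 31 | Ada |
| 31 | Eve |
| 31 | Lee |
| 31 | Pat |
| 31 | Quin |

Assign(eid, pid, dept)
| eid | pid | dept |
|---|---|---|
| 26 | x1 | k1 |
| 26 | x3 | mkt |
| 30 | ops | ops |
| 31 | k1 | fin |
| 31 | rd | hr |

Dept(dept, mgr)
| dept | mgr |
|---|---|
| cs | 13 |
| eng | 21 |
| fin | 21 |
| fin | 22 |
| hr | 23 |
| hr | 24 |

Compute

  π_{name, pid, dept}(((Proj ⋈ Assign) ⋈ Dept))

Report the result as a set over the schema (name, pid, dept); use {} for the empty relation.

Natural join on eid: {(26, Eve, x1, k1), (26, Eve, x3, mkt), (26, Jo, x1, k1), (26, Jo, x3, mkt), (26, Kim, x1, k1), (26, Kim, x3, mkt), (26, Lee, x1, k1), (26, Lee, x3, mkt), (26, Rae, x1, k1), (26, Rae, x3, mkt), (31, Ada, k1, fin), (31, Ada, rd, hr), (31, Eve, k1, fin), (31, Eve, rd, hr), (31, Lee, k1, fin), (31, Lee, rd, hr), (31, Pat, k1, fin), (31, Pat, rd, hr), (31, Quin, k1, fin), (31, Quin, rd, hr)}
Natural join on dept: {(31, Ada, k1, fin, 21), (31, Ada, k1, fin, 22), (31, Ada, rd, hr, 23), (31, Ada, rd, hr, 24), (31, Eve, k1, fin, 21), (31, Eve, k1, fin, 22), (31, Eve, rd, hr, 23), (31, Eve, rd, hr, 24), (31, Lee, k1, fin, 21), (31, Lee, k1, fin, 22), (31, Lee, rd, hr, 23), (31, Lee, rd, hr, 24), (31, Pat, k1, fin, 21), (31, Pat, k1, fin, 22), (31, Pat, rd, hr, 23), (31, Pat, rd, hr, 24), (31, Quin, k1, fin, 21), (31, Quin, k1, fin, 22), (31, Quin, rd, hr, 23), (31, Quin, rd, hr, 24)}
π_{name, pid, dept} gives {(Ada, k1, fin), (Ada, rd, hr), (Eve, k1, fin), (Eve, rd, hr), (Lee, k1, fin), (Lee, rd, hr), (Pat, k1, fin), (Pat, rd, hr), (Quin, k1, fin), (Quin, rd, hr)} (10 duplicate(s) eliminated).

{(Ada, k1, fin), (Ada, rd, hr), (Eve, k1, fin), (Eve, rd, hr), (Lee, k1, fin), (Lee, rd, hr), (Pat, k1, fin), (Pat, rd, hr), (Quin, k1, fin), (Quin, rd, hr)}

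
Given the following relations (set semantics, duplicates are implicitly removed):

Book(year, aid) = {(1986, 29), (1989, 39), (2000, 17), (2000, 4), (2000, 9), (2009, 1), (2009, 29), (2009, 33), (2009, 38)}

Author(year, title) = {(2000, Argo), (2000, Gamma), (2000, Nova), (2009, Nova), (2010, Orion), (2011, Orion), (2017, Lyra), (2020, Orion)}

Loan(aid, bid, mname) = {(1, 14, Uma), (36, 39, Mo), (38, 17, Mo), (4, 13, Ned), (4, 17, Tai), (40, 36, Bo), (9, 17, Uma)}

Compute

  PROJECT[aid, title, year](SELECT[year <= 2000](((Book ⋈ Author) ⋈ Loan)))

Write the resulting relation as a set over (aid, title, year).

{(4, Argo, 2000), (4, Gamma, 2000), (4, Nova, 2000), (9, Argo, 2000), (9, Gamma, 2000), (9, Nova, 2000)}

Joining Book and Author on year yields {(2000, 17, Argo), (2000, 17, Gamma), (2000, 17, Nova), (2000, 4, Argo), (2000, 4, Gamma), (2000, 4, Nova), (2000, 9, Argo), (2000, 9, Gamma), (2000, 9, Nova), (2009, 1, Nova), (2009, 29, Nova), (2009, 33, Nova), (2009, 38, Nova)}.
Joining (Book ⋈ Author) and Loan on aid yields {(2000, 4, Argo, 13, Ned), (2000, 4, Argo, 17, Tai), (2000, 4, Gamma, 13, Ned), (2000, 4, Gamma, 17, Tai), (2000, 4, Nova, 13, Ned), (2000, 4, Nova, 17, Tai), (2000, 9, Argo, 17, Uma), (2000, 9, Gamma, 17, Uma), (2000, 9, Nova, 17, Uma), (2009, 1, Nova, 14, Uma), (2009, 38, Nova, 17, Mo)}.
Apply σ_{year <= 2000}; surviving tuples: {(2000, 4, Argo, 13, Ned), (2000, 4, Argo, 17, Tai), (2000, 4, Gamma, 13, Ned), (2000, 4, Gamma, 17, Tai), (2000, 4, Nova, 13, Ned), (2000, 4, Nova, 17, Tai), (2000, 9, Argo, 17, Uma), (2000, 9, Gamma, 17, Uma), (2000, 9, Nova, 17, Uma)}
π[aid, title, year]: project onto (aid, title, year) (3 duplicate(s) eliminated) → {(4, Argo, 2000), (4, Gamma, 2000), (4, Nova, 2000), (9, Argo, 2000), (9, Gamma, 2000), (9, Nova, 2000)}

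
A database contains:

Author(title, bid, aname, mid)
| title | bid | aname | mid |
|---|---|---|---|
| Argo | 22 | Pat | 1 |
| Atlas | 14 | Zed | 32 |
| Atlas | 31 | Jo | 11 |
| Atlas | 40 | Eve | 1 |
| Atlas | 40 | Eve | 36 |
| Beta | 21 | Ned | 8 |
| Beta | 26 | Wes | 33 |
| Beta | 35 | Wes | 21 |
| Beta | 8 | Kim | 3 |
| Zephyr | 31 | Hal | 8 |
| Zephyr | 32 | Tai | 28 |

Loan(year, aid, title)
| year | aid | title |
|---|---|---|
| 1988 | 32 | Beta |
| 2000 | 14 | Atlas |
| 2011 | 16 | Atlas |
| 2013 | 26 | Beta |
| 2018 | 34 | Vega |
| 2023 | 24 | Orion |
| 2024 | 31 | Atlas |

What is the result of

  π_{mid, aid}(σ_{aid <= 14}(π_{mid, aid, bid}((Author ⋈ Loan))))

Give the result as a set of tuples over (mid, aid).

Author ⋈ Loan (natural join on title): {(Atlas, 14, Zed, 32, 2000, 14), (Atlas, 14, Zed, 32, 2011, 16), (Atlas, 14, Zed, 32, 2024, 31), (Atlas, 31, Jo, 11, 2000, 14), (Atlas, 31, Jo, 11, 2011, 16), (Atlas, 31, Jo, 11, 2024, 31), (Atlas, 40, Eve, 1, 2000, 14), (Atlas, 40, Eve, 1, 2011, 16), (Atlas, 40, Eve, 1, 2024, 31), (Atlas, 40, Eve, 36, 2000, 14), (Atlas, 40, Eve, 36, 2011, 16), (Atlas, 40, Eve, 36, 2024, 31), (Beta, 21, Ned, 8, 1988, 32), (Beta, 21, Ned, 8, 2013, 26), (Beta, 26, Wes, 33, 1988, 32), (Beta, 26, Wes, 33, 2013, 26), (Beta, 35, Wes, 21, 1988, 32), (Beta, 35, Wes, 21, 2013, 26), (Beta, 8, Kim, 3, 1988, 32), (Beta, 8, Kim, 3, 2013, 26)}
Keep only column(s) mid, aid, bid: {(1, 14, 40), (1, 16, 40), (1, 31, 40), (11, 14, 31), (11, 16, 31), (11, 31, 31), (21, 26, 35), (21, 32, 35), (3, 26, 8), (3, 32, 8), (32, 14, 14), (32, 16, 14), (32, 31, 14), (33, 26, 26), (33, 32, 26), (36, 14, 40), (36, 16, 40), (36, 31, 40), (8, 26, 21), (8, 32, 21)}
σ[aid <= 14]: keep tuples satisfying aid <= 14 → {(1, 14, 40), (11, 14, 31), (32, 14, 14), (36, 14, 40)}
Keep only column(s) mid, aid: {(1, 14), (11, 14), (32, 14), (36, 14)}

{(1, 14), (11, 14), (32, 14), (36, 14)}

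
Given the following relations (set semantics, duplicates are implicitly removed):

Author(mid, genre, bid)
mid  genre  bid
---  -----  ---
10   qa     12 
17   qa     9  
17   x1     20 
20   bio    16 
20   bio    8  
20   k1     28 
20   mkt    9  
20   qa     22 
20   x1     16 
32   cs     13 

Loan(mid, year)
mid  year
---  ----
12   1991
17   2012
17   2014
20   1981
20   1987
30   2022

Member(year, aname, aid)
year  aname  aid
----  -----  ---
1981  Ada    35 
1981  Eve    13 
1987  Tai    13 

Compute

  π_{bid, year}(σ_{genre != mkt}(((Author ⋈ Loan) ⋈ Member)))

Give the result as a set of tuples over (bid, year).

{(16, 1981), (16, 1987), (22, 1981), (22, 1987), (28, 1981), (28, 1987), (8, 1981), (8, 1987)}

Joining Author and Loan on mid yields {(17, qa, 9, 2012), (17, qa, 9, 2014), (17, x1, 20, 2012), (17, x1, 20, 2014), (20, bio, 16, 1981), (20, bio, 16, 1987), (20, bio, 8, 1981), (20, bio, 8, 1987), (20, k1, 28, 1981), (20, k1, 28, 1987), (20, mkt, 9, 1981), (20, mkt, 9, 1987), (20, qa, 22, 1981), (20, qa, 22, 1987), (20, x1, 16, 1981), (20, x1, 16, 1987)}.
Joining (Author ⋈ Loan) and Member on year yields {(20, bio, 16, 1981, Ada, 35), (20, bio, 16, 1981, Eve, 13), (20, bio, 16, 1987, Tai, 13), (20, bio, 8, 1981, Ada, 35), (20, bio, 8, 1981, Eve, 13), (20, bio, 8, 1987, Tai, 13), (20, k1, 28, 1981, Ada, 35), (20, k1, 28, 1981, Eve, 13), (20, k1, 28, 1987, Tai, 13), (20, mkt, 9, 1981, Ada, 35), (20, mkt, 9, 1981, Eve, 13), (20, mkt, 9, 1987, Tai, 13), (20, qa, 22, 1981, Ada, 35), (20, qa, 22, 1981, Eve, 13), (20, qa, 22, 1987, Tai, 13), (20, x1, 16, 1981, Ada, 35), (20, x1, 16, 1981, Eve, 13), (20, x1, 16, 1987, Tai, 13)}.
Selection genre != mkt: {(20, bio, 16, 1981, Ada, 35), (20, bio, 16, 1981, Eve, 13), (20, bio, 16, 1987, Tai, 13), (20, bio, 8, 1981, Ada, 35), (20, bio, 8, 1981, Eve, 13), (20, bio, 8, 1987, Tai, 13), (20, k1, 28, 1981, Ada, 35), (20, k1, 28, 1981, Eve, 13), (20, k1, 28, 1987, Tai, 13), (20, qa, 22, 1981, Ada, 35), (20, qa, 22, 1981, Eve, 13), (20, qa, 22, 1987, Tai, 13), (20, x1, 16, 1981, Ada, 35), (20, x1, 16, 1981, Eve, 13), (20, x1, 16, 1987, Tai, 13)}
Projecting to bid, year (7 duplicate(s) eliminated): {(16, 1981), (16, 1987), (22, 1981), (22, 1987), (28, 1981), (28, 1987), (8, 1981), (8, 1987)}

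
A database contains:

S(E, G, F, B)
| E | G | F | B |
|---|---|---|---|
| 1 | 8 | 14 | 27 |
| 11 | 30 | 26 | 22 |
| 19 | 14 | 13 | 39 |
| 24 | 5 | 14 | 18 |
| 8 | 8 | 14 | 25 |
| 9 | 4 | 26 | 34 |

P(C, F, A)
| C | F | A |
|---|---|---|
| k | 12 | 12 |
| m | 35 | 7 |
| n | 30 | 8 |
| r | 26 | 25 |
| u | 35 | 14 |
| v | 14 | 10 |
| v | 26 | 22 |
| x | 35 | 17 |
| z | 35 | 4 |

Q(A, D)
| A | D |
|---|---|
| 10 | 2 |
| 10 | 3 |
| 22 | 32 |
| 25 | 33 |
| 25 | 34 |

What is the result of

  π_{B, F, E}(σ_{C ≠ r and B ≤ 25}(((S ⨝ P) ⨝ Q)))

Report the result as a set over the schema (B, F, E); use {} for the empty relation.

{(18, 14, 24), (22, 26, 11), (25, 14, 8)}

S ⋈ P (natural join on F): {(1, 8, 14, 27, v, 10), (11, 30, 26, 22, r, 25), (11, 30, 26, 22, v, 22), (24, 5, 14, 18, v, 10), (8, 8, 14, 25, v, 10), (9, 4, 26, 34, r, 25), (9, 4, 26, 34, v, 22)}
(S ⨝ P) ⋈ Q (natural join on A): {(1, 8, 14, 27, v, 10, 2), (1, 8, 14, 27, v, 10, 3), (11, 30, 26, 22, r, 25, 33), (11, 30, 26, 22, r, 25, 34), (11, 30, 26, 22, v, 22, 32), (24, 5, 14, 18, v, 10, 2), (24, 5, 14, 18, v, 10, 3), (8, 8, 14, 25, v, 10, 2), (8, 8, 14, 25, v, 10, 3), (9, 4, 26, 34, r, 25, 33), (9, 4, 26, 34, r, 25, 34), (9, 4, 26, 34, v, 22, 32)}
σ[C ≠ r and B ≤ 25]: keep tuples satisfying C ≠ r and B ≤ 25 → {(11, 30, 26, 22, v, 22, 32), (24, 5, 14, 18, v, 10, 2), (24, 5, 14, 18, v, 10, 3), (8, 8, 14, 25, v, 10, 2), (8, 8, 14, 25, v, 10, 3)}
π[B, F, E]: project onto (B, F, E) (2 duplicate(s) eliminated) → {(18, 14, 24), (22, 26, 11), (25, 14, 8)}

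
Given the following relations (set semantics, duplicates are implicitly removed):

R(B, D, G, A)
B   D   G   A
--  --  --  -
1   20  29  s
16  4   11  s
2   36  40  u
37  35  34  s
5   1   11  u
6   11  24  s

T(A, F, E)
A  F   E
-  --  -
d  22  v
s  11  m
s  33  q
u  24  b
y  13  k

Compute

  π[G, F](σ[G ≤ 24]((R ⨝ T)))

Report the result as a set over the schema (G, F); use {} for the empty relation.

R ⋈ T (natural join on A): {(1, 20, 29, s, 11, m), (1, 20, 29, s, 33, q), (16, 4, 11, s, 11, m), (16, 4, 11, s, 33, q), (2, 36, 40, u, 24, b), (37, 35, 34, s, 11, m), (37, 35, 34, s, 33, q), (5, 1, 11, u, 24, b), (6, 11, 24, s, 11, m), (6, 11, 24, s, 33, q)}
Filtering on G ≤ 24 leaves {(16, 4, 11, s, 11, m), (16, 4, 11, s, 33, q), (5, 1, 11, u, 24, b), (6, 11, 24, s, 11, m), (6, 11, 24, s, 33, q)}.
Keep only column(s) G, F: {(11, 11), (11, 24), (11, 33), (24, 11), (24, 33)}

{(11, 11), (11, 24), (11, 33), (24, 11), (24, 33)}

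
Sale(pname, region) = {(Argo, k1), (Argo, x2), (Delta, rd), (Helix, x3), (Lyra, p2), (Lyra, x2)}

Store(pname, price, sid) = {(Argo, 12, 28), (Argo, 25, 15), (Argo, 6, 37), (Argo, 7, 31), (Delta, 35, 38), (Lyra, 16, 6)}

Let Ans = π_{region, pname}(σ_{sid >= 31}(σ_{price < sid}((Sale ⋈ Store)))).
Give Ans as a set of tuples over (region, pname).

{(k1, Argo), (rd, Delta), (x2, Argo)}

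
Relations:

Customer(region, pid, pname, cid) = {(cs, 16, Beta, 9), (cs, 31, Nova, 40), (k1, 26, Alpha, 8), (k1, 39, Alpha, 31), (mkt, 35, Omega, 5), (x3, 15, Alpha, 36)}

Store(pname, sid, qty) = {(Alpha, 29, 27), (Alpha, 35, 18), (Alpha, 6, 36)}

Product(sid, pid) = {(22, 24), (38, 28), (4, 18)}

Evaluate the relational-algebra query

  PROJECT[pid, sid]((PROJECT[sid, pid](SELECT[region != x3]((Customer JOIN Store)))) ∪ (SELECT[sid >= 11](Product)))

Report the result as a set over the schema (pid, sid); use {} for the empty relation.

Customer ⋈ Store (natural join on pname): {(k1, 26, Alpha, 8, 29, 27), (k1, 26, Alpha, 8, 35, 18), (k1, 26, Alpha, 8, 6, 36), (k1, 39, Alpha, 31, 29, 27), (k1, 39, Alpha, 31, 35, 18), (k1, 39, Alpha, 31, 6, 36), (x3, 15, Alpha, 36, 29, 27), (x3, 15, Alpha, 36, 35, 18), (x3, 15, Alpha, 36, 6, 36)}
Apply σ_{region != x3}; surviving tuples: {(k1, 26, Alpha, 8, 29, 27), (k1, 26, Alpha, 8, 35, 18), (k1, 26, Alpha, 8, 6, 36), (k1, 39, Alpha, 31, 29, 27), (k1, 39, Alpha, 31, 35, 18), (k1, 39, Alpha, 31, 6, 36)}
Projecting to sid, pid: {(29, 26), (29, 39), (35, 26), (35, 39), (6, 26), (6, 39)}
Apply σ_{sid >= 11}; surviving tuples: {(22, 24), (38, 28)}
Taking the union: {(22, 24), (29, 26), (29, 39), (35, 26), (35, 39), (38, 28), (6, 26), (6, 39)}
Projecting to pid, sid: {(24, 22), (26, 29), (26, 35), (26, 6), (28, 38), (39, 29), (39, 35), (39, 6)}

{(24, 22), (26, 29), (26, 35), (26, 6), (28, 38), (39, 29), (39, 35), (39, 6)}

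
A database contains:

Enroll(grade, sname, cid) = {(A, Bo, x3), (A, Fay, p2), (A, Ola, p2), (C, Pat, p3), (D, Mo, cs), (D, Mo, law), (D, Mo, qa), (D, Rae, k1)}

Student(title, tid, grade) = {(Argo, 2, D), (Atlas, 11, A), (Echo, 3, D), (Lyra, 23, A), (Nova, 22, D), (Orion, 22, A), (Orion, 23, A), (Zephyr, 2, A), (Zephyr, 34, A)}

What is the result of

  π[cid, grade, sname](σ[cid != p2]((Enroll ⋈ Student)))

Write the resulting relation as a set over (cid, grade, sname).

Natural join on grade: {(A, Bo, x3, Atlas, 11), (A, Bo, x3, Lyra, 23), (A, Bo, x3, Orion, 22), (A, Bo, x3, Orion, 23), (A, Bo, x3, Zephyr, 2), (A, Bo, x3, Zephyr, 34), (A, Fay, p2, Atlas, 11), (A, Fay, p2, Lyra, 23), (A, Fay, p2, Orion, 22), (A, Fay, p2, Orion, 23), (A, Fay, p2, Zephyr, 2), (A, Fay, p2, Zephyr, 34), (A, Ola, p2, Atlas, 11), (A, Ola, p2, Lyra, 23), (A, Ola, p2, Orion, 22), (A, Ola, p2, Orion, 23), (A, Ola, p2, Zephyr, 2), (A, Ola, p2, Zephyr, 34), (D, Mo, cs, Argo, 2), (D, Mo, cs, Echo, 3), (D, Mo, cs, Nova, 22), (D, Mo, law, Argo, 2), (D, Mo, law, Echo, 3), (D, Mo, law, Nova, 22), (D, Mo, qa, Argo, 2), (D, Mo, qa, Echo, 3), (D, Mo, qa, Nova, 22), (D, Rae, k1, Argo, 2), (D, Rae, k1, Echo, 3), (D, Rae, k1, Nova, 22)}
Selection cid != p2: {(A, Bo, x3, Atlas, 11), (A, Bo, x3, Lyra, 23), (A, Bo, x3, Orion, 22), (A, Bo, x3, Orion, 23), (A, Bo, x3, Zephyr, 2), (A, Bo, x3, Zephyr, 34), (D, Mo, cs, Argo, 2), (D, Mo, cs, Echo, 3), (D, Mo, cs, Nova, 22), (D, Mo, law, Argo, 2), (D, Mo, law, Echo, 3), (D, Mo, law, Nova, 22), (D, Mo, qa, Argo, 2), (D, Mo, qa, Echo, 3), (D, Mo, qa, Nova, 22), (D, Rae, k1, Argo, 2), (D, Rae, k1, Echo, 3), (D, Rae, k1, Nova, 22)}
π_{cid, grade, sname} gives {(cs, D, Mo), (k1, D, Rae), (law, D, Mo), (qa, D, Mo), (x3, A, Bo)} (13 duplicate(s) eliminated).

{(cs, D, Mo), (k1, D, Rae), (law, D, Mo), (qa, D, Mo), (x3, A, Bo)}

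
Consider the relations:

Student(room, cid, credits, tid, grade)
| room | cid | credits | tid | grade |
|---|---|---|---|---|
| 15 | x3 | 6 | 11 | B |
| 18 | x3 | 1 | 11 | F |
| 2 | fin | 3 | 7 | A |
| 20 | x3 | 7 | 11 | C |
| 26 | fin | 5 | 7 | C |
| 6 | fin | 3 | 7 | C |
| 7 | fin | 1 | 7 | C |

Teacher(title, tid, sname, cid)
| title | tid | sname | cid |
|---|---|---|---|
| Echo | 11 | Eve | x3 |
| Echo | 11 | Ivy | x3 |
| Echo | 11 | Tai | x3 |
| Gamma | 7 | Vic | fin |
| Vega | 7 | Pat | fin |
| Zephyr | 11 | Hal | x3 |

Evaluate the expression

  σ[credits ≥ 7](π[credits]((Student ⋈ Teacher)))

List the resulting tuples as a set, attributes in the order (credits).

{7}

Natural join on cid, tid: {(15, x3, 6, 11, B, Echo, Eve), (15, x3, 6, 11, B, Echo, Ivy), (15, x3, 6, 11, B, Echo, Tai), (15, x3, 6, 11, B, Zephyr, Hal), (18, x3, 1, 11, F, Echo, Eve), (18, x3, 1, 11, F, Echo, Ivy), (18, x3, 1, 11, F, Echo, Tai), (18, x3, 1, 11, F, Zephyr, Hal), (2, fin, 3, 7, A, Gamma, Vic), (2, fin, 3, 7, A, Vega, Pat), (20, x3, 7, 11, C, Echo, Eve), (20, x3, 7, 11, C, Echo, Ivy), (20, x3, 7, 11, C, Echo, Tai), (20, x3, 7, 11, C, Zephyr, Hal), (26, fin, 5, 7, C, Gamma, Vic), (26, fin, 5, 7, C, Vega, Pat), (6, fin, 3, 7, C, Gamma, Vic), (6, fin, 3, 7, C, Vega, Pat), (7, fin, 1, 7, C, Gamma, Vic), (7, fin, 1, 7, C, Vega, Pat)}
π[credits]: project onto (credits) (15 duplicate(s) eliminated) → {1, 3, 5, 6, 7}
σ[credits ≥ 7]: keep tuples satisfying credits ≥ 7 → {7}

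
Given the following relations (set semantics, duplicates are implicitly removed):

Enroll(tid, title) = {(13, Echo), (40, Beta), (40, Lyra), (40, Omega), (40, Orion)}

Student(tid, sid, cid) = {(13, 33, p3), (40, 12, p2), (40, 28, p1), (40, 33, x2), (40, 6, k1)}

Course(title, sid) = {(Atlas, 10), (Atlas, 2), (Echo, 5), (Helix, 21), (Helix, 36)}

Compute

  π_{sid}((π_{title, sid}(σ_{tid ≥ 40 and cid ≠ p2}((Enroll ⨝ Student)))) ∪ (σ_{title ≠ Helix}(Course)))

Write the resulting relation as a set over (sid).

{10, 2, 28, 33, 5, 6}

Joining Enroll and Student on tid yields {(13, Echo, 33, p3), (40, Beta, 12, p2), (40, Beta, 28, p1), (40, Beta, 33, x2), (40, Beta, 6, k1), (40, Lyra, 12, p2), (40, Lyra, 28, p1), (40, Lyra, 33, x2), (40, Lyra, 6, k1), (40, Omega, 12, p2), (40, Omega, 28, p1), (40, Omega, 33, x2), (40, Omega, 6, k1), (40, Orion, 12, p2), (40, Orion, 28, p1), (40, Orion, 33, x2), (40, Orion, 6, k1)}.
σ[tid ≥ 40 and cid ≠ p2]: keep tuples satisfying tid ≥ 40 and cid ≠ p2 → {(40, Beta, 28, p1), (40, Beta, 33, x2), (40, Beta, 6, k1), (40, Lyra, 28, p1), (40, Lyra, 33, x2), (40, Lyra, 6, k1), (40, Omega, 28, p1), (40, Omega, 33, x2), (40, Omega, 6, k1), (40, Orion, 28, p1), (40, Orion, 33, x2), (40, Orion, 6, k1)}
π_{title, sid} gives {(Beta, 28), (Beta, 33), (Beta, 6), (Lyra, 28), (Lyra, 33), (Lyra, 6), (Omega, 28), (Omega, 33), (Omega, 6), (Orion, 28), (Orion, 33), (Orion, 6)}.
σ[title ≠ Helix]: keep tuples satisfying title ≠ Helix → {(Atlas, 10), (Atlas, 2), (Echo, 5)}
Set union of the two operands is {(Atlas, 10), (Atlas, 2), (Beta, 28), (Beta, 33), (Beta, 6), (Echo, 5), (Lyra, 28), (Lyra, 33), (Lyra, 6), (Omega, 28), (Omega, 33), (Omega, 6), (Orion, 28), (Orion, 33), (Orion, 6)}.
π_{sid} gives {10, 2, 28, 33, 5, 6} (9 duplicate(s) eliminated).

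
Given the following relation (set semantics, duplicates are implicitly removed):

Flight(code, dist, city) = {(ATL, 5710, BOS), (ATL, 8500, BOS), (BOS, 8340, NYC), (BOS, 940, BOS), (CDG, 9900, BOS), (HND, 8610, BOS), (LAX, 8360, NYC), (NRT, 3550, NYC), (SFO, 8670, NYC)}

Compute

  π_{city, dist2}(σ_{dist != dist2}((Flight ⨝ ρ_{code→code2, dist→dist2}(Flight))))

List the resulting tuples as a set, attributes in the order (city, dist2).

{(BOS, 5710), (BOS, 8500), (BOS, 8610), (BOS, 940), (BOS, 9900), (NYC, 3550), (NYC, 8340), (NYC, 8360), (NYC, 8670)}

ρ[code→code2, dist→dist2]: schema becomes (code2, dist2, city); tuples unchanged.
Joining Flight and ρ_{code→code2, dist→dist2}(Flight) on city yields {(ATL, 5710, BOS, ATL, 5710), (ATL, 5710, BOS, ATL, 8500), (ATL, 5710, BOS, BOS, 940), (ATL, 5710, BOS, CDG, 9900), (ATL, 5710, BOS, HND, 8610), (ATL, 8500, BOS, ATL, 5710), (ATL, 8500, BOS, ATL, 8500), (ATL, 8500, BOS, BOS, 940), (ATL, 8500, BOS, CDG, 9900), (ATL, 8500, BOS, HND, 8610), (BOS, 8340, NYC, BOS, 8340), (BOS, 8340, NYC, LAX, 8360), (BOS, 8340, NYC, NRT, 3550), (BOS, 8340, NYC, SFO, 8670), (BOS, 940, BOS, ATL, 5710), (BOS, 940, BOS, ATL, 8500), (BOS, 940, BOS, BOS, 940), (BOS, 940, BOS, CDG, 9900), (BOS, 940, BOS, HND, 8610), (CDG, 9900, BOS, ATL, 5710), (CDG, 9900, BOS, ATL, 8500), (CDG, 9900, BOS, BOS, 940), (CDG, 9900, BOS, CDG, 9900), (CDG, 9900, BOS, HND, 8610), (HND, 8610, BOS, ATL, 5710), (HND, 8610, BOS, ATL, 8500), (HND, 8610, BOS, BOS, 940), (HND, 8610, BOS, CDG, 9900), (HND, 8610, BOS, HND, 8610), (LAX, 8360, NYC, BOS, 8340), (LAX, 8360, NYC, LAX, 8360), (LAX, 8360, NYC, NRT, 3550), (LAX, 8360, NYC, SFO, 8670), (NRT, 3550, NYC, BOS, 8340), (NRT, 3550, NYC, LAX, 8360), (NRT, 3550, NYC, NRT, 3550), (NRT, 3550, NYC, SFO, 8670), (SFO, 8670, NYC, BOS, 8340), (SFO, 8670, NYC, LAX, 8360), (SFO, 8670, NYC, NRT, 3550), (SFO, 8670, NYC, SFO, 8670)}.
Apply σ_{dist != dist2}; surviving tuples: {(ATL, 5710, BOS, ATL, 8500), (ATL, 5710, BOS, BOS, 940), (ATL, 5710, BOS, CDG, 9900), (ATL, 5710, BOS, HND, 8610), (ATL, 8500, BOS, ATL, 5710), (ATL, 8500, BOS, BOS, 940), (ATL, 8500, BOS, CDG, 9900), (ATL, 8500, BOS, HND, 8610), (BOS, 8340, NYC, LAX, 8360), (BOS, 8340, NYC, NRT, 3550), (BOS, 8340, NYC, SFO, 8670), (BOS, 940, BOS, ATL, 5710), (BOS, 940, BOS, ATL, 8500), (BOS, 940, BOS, CDG, 9900), (BOS, 940, BOS, HND, 8610), (CDG, 9900, BOS, ATL, 5710), (CDG, 9900, BOS, ATL, 8500), (CDG, 9900, BOS, BOS, 940), (CDG, 9900, BOS, HND, 8610), (HND, 8610, BOS, ATL, 5710), (HND, 8610, BOS, ATL, 8500), (HND, 8610, BOS, BOS, 940), (HND, 8610, BOS, CDG, 9900), (LAX, 8360, NYC, BOS, 8340), (LAX, 8360, NYC, NRT, 3550), (LAX, 8360, NYC, SFO, 8670), (NRT, 3550, NYC, BOS, 8340), (NRT, 3550, NYC, LAX, 8360), (NRT, 3550, NYC, SFO, 8670), (SFO, 8670, NYC, BOS, 8340), (SFO, 8670, NYC, LAX, 8360), (SFO, 8670, NYC, NRT, 3550)}
π[city, dist2]: project onto (city, dist2) (23 duplicate(s) eliminated) → {(BOS, 5710), (BOS, 8500), (BOS, 8610), (BOS, 940), (BOS, 9900), (NYC, 3550), (NYC, 8340), (NYC, 8360), (NYC, 8670)}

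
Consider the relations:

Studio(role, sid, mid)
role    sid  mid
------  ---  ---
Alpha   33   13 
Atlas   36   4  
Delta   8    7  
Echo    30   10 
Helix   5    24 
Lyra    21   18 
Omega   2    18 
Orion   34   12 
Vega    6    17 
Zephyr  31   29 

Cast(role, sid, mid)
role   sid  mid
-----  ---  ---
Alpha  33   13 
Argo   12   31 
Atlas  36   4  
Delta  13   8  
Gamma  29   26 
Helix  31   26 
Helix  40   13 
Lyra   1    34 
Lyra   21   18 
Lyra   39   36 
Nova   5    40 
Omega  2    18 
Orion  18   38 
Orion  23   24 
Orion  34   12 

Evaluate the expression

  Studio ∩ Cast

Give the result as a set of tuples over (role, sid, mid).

{(Alpha, 33, 13), (Atlas, 36, 4), (Lyra, 21, 18), (Omega, 2, 18), (Orion, 34, 12)}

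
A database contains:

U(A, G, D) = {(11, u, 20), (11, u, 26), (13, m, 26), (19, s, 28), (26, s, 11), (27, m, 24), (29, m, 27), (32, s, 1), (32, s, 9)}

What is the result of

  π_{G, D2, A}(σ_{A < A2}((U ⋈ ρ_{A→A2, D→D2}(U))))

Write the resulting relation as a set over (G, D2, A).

{(m, 24, 13), (m, 27, 13), (m, 27, 27), (s, 1, 19), (s, 1, 26), (s, 11, 19), (s, 9, 19), (s, 9, 26)}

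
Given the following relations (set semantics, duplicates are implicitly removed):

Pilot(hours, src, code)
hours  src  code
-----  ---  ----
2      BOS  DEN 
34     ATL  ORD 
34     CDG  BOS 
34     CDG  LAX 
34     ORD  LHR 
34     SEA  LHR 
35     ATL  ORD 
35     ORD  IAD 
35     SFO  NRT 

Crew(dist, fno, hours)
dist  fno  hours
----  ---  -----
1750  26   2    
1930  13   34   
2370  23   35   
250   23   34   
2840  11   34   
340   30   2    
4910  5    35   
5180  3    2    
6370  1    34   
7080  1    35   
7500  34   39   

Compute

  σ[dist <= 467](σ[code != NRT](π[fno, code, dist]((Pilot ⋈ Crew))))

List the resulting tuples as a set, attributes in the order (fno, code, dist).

Natural join on hours: {(2, BOS, DEN, 1750, 26), (2, BOS, DEN, 340, 30), (2, BOS, DEN, 5180, 3), (34, ATL, ORD, 1930, 13), (34, ATL, ORD, 250, 23), (34, ATL, ORD, 2840, 11), (34, ATL, ORD, 6370, 1), (34, CDG, BOS, 1930, 13), (34, CDG, BOS, 250, 23), (34, CDG, BOS, 2840, 11), (34, CDG, BOS, 6370, 1), (34, CDG, LAX, 1930, 13), (34, CDG, LAX, 250, 23), (34, CDG, LAX, 2840, 11), (34, CDG, LAX, 6370, 1), (34, ORD, LHR, 1930, 13), (34, ORD, LHR, 250, 23), (34, ORD, LHR, 2840, 11), (34, ORD, LHR, 6370, 1), (34, SEA, LHR, 1930, 13), (34, SEA, LHR, 250, 23), (34, SEA, LHR, 2840, 11), (34, SEA, LHR, 6370, 1), (35, ATL, ORD, 2370, 23), (35, ATL, ORD, 4910, 5), (35, ATL, ORD, 7080, 1), (35, ORD, IAD, 2370, 23), (35, ORD, IAD, 4910, 5), (35, ORD, IAD, 7080, 1), (35, SFO, NRT, 2370, 23), (35, SFO, NRT, 4910, 5), (35, SFO, NRT, 7080, 1)}
Projecting to fno, code, dist (4 duplicate(s) eliminated): {(1, BOS, 6370), (1, IAD, 7080), (1, LAX, 6370), (1, LHR, 6370), (1, NRT, 7080), (1, ORD, 6370), (1, ORD, 7080), (11, BOS, 2840), (11, LAX, 2840), (11, LHR, 2840), (11, ORD, 2840), (13, BOS, 1930), (13, LAX, 1930), (13, LHR, 1930), (13, ORD, 1930), (23, BOS, 250), (23, IAD, 2370), (23, LAX, 250), (23, LHR, 250), (23, NRT, 2370), (23, ORD, 2370), (23, ORD, 250), (26, DEN, 1750), (3, DEN, 5180), (30, DEN, 340), (5, IAD, 4910), (5, NRT, 4910), (5, ORD, 4910)}
Filtering on code != NRT leaves {(1, BOS, 6370), (1, IAD, 7080), (1, LAX, 6370), (1, LHR, 6370), (1, ORD, 6370), (1, ORD, 7080), (11, BOS, 2840), (11, LAX, 2840), (11, LHR, 2840), (11, ORD, 2840), (13, BOS, 1930), (13, LAX, 1930), (13, LHR, 1930), (13, ORD, 1930), (23, BOS, 250), (23, IAD, 2370), (23, LAX, 250), (23, LHR, 250), (23, ORD, 2370), (23, ORD, 250), (26, DEN, 1750), (3, DEN, 5180), (30, DEN, 340), (5, IAD, 4910), (5, ORD, 4910)}.
Filtering on dist <= 467 leaves {(23, BOS, 250), (23, LAX, 250), (23, LHR, 250), (23, ORD, 250), (30, DEN, 340)}.

{(23, BOS, 250), (23, LAX, 250), (23, LHR, 250), (23, ORD, 250), (30, DEN, 340)}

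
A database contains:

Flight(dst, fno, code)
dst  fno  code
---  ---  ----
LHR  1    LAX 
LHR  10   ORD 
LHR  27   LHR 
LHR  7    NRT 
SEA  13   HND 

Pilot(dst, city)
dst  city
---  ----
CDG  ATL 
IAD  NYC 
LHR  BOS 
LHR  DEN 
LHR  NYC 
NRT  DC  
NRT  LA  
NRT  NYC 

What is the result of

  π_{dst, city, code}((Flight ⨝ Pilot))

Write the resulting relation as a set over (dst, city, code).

{(LHR, BOS, LAX), (LHR, BOS, LHR), (LHR, BOS, NRT), (LHR, BOS, ORD), (LHR, DEN, LAX), (LHR, DEN, LHR), (LHR, DEN, NRT), (LHR, DEN, ORD), (LHR, NYC, LAX), (LHR, NYC, LHR), (LHR, NYC, NRT), (LHR, NYC, ORD)}

Natural join on dst: {(LHR, 1, LAX, BOS), (LHR, 1, LAX, DEN), (LHR, 1, LAX, NYC), (LHR, 10, ORD, BOS), (LHR, 10, ORD, DEN), (LHR, 10, ORD, NYC), (LHR, 27, LHR, BOS), (LHR, 27, LHR, DEN), (LHR, 27, LHR, NYC), (LHR, 7, NRT, BOS), (LHR, 7, NRT, DEN), (LHR, 7, NRT, NYC)}
π_{dst, city, code} gives {(LHR, BOS, LAX), (LHR, BOS, LHR), (LHR, BOS, NRT), (LHR, BOS, ORD), (LHR, DEN, LAX), (LHR, DEN, LHR), (LHR, DEN, NRT), (LHR, DEN, ORD), (LHR, NYC, LAX), (LHR, NYC, LHR), (LHR, NYC, NRT), (LHR, NYC, ORD)}.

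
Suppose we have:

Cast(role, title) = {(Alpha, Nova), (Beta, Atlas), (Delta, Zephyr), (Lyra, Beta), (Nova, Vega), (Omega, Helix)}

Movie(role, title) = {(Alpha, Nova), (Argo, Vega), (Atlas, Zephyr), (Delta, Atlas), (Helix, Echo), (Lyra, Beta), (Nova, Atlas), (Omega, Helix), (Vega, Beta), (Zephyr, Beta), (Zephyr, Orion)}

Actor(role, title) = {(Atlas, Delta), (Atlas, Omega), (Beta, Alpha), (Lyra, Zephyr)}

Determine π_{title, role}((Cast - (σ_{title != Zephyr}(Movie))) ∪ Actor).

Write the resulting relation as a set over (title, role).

{(Alpha, Beta), (Atlas, Beta), (Delta, Atlas), (Omega, Atlas), (Vega, Nova), (Zephyr, Delta), (Zephyr, Lyra)}

σ[title != Zephyr]: keep tuples satisfying title != Zephyr → {(Alpha, Nova), (Argo, Vega), (Delta, Atlas), (Helix, Echo), (Lyra, Beta), (Nova, Atlas), (Omega, Helix), (Vega, Beta), (Zephyr, Beta), (Zephyr, Orion)}
Set difference of the two operands is {(Beta, Atlas), (Delta, Zephyr), (Nova, Vega)}.
Set union of the two operands is {(Atlas, Delta), (Atlas, Omega), (Beta, Alpha), (Beta, Atlas), (Delta, Zephyr), (Lyra, Zephyr), (Nova, Vega)}.
Keep only column(s) title, role: {(Alpha, Beta), (Atlas, Beta), (Delta, Atlas), (Omega, Atlas), (Vega, Nova), (Zephyr, Delta), (Zephyr, Lyra)}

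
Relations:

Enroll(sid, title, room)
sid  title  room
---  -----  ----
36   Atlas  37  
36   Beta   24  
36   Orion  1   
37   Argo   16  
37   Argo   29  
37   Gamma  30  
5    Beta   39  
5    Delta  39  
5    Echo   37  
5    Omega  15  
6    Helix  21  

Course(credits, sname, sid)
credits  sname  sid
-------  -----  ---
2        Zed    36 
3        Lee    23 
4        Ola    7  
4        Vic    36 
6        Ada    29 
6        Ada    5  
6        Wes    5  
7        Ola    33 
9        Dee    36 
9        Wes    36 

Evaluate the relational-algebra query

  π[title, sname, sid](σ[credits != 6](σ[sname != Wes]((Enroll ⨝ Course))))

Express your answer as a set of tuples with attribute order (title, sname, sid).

{(Atlas, Dee, 36), (Atlas, Vic, 36), (Atlas, Zed, 36), (Beta, Dee, 36), (Beta, Vic, 36), (Beta, Zed, 36), (Orion, Dee, 36), (Orion, Vic, 36), (Orion, Zed, 36)}

Natural join on sid: {(36, Atlas, 37, 2, Zed), (36, Atlas, 37, 4, Vic), (36, Atlas, 37, 9, Dee), (36, Atlas, 37, 9, Wes), (36, Beta, 24, 2, Zed), (36, Beta, 24, 4, Vic), (36, Beta, 24, 9, Dee), (36, Beta, 24, 9, Wes), (36, Orion, 1, 2, Zed), (36, Orion, 1, 4, Vic), (36, Orion, 1, 9, Dee), (36, Orion, 1, 9, Wes), (5, Beta, 39, 6, Ada), (5, Beta, 39, 6, Wes), (5, Delta, 39, 6, Ada), (5, Delta, 39, 6, Wes), (5, Echo, 37, 6, Ada), (5, Echo, 37, 6, Wes), (5, Omega, 15, 6, Ada), (5, Omega, 15, 6, Wes)}
Apply σ_{sname != Wes}; surviving tuples: {(36, Atlas, 37, 2, Zed), (36, Atlas, 37, 4, Vic), (36, Atlas, 37, 9, Dee), (36, Beta, 24, 2, Zed), (36, Beta, 24, 4, Vic), (36, Beta, 24, 9, Dee), (36, Orion, 1, 2, Zed), (36, Orion, 1, 4, Vic), (36, Orion, 1, 9, Dee), (5, Beta, 39, 6, Ada), (5, Delta, 39, 6, Ada), (5, Echo, 37, 6, Ada), (5, Omega, 15, 6, Ada)}
Apply σ_{credits != 6}; surviving tuples: {(36, Atlas, 37, 2, Zed), (36, Atlas, 37, 4, Vic), (36, Atlas, 37, 9, Dee), (36, Beta, 24, 2, Zed), (36, Beta, 24, 4, Vic), (36, Beta, 24, 9, Dee), (36, Orion, 1, 2, Zed), (36, Orion, 1, 4, Vic), (36, Orion, 1, 9, Dee)}
Projecting to title, sname, sid: {(Atlas, Dee, 36), (Atlas, Vic, 36), (Atlas, Zed, 36), (Beta, Dee, 36), (Beta, Vic, 36), (Beta, Zed, 36), (Orion, Dee, 36), (Orion, Vic, 36), (Orion, Zed, 36)}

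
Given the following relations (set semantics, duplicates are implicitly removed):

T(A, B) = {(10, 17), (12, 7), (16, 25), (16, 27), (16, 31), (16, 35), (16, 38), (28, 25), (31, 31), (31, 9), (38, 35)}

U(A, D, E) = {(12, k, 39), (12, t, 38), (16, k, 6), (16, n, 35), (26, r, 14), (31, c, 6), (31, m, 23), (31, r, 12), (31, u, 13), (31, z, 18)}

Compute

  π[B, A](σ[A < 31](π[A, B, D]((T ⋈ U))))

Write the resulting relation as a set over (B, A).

{(25, 16), (27, 16), (31, 16), (35, 16), (38, 16), (7, 12)}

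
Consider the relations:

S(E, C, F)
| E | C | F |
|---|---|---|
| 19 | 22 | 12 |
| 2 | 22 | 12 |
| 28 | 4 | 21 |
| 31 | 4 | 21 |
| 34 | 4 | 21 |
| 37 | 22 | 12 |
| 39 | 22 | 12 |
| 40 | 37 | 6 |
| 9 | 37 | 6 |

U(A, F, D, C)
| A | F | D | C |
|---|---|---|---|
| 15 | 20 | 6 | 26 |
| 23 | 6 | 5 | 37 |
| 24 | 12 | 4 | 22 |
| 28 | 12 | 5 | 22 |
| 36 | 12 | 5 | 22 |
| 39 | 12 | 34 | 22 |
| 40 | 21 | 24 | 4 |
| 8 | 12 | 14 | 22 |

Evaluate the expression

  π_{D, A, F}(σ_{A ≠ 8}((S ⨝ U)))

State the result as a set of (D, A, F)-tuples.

{(24, 40, 21), (34, 39, 12), (4, 24, 12), (5, 23, 6), (5, 28, 12), (5, 36, 12)}

S ⋈ U (natural join on C, F): {(19, 22, 12, 24, 4), (19, 22, 12, 28, 5), (19, 22, 12, 36, 5), (19, 22, 12, 39, 34), (19, 22, 12, 8, 14), (2, 22, 12, 24, 4), (2, 22, 12, 28, 5), (2, 22, 12, 36, 5), (2, 22, 12, 39, 34), (2, 22, 12, 8, 14), (28, 4, 21, 40, 24), (31, 4, 21, 40, 24), (34, 4, 21, 40, 24), (37, 22, 12, 24, 4), (37, 22, 12, 28, 5), (37, 22, 12, 36, 5), (37, 22, 12, 39, 34), (37, 22, 12, 8, 14), (39, 22, 12, 24, 4), (39, 22, 12, 28, 5), (39, 22, 12, 36, 5), (39, 22, 12, 39, 34), (39, 22, 12, 8, 14), (40, 37, 6, 23, 5), (9, 37, 6, 23, 5)}
Apply σ_{A ≠ 8}; surviving tuples: {(19, 22, 12, 24, 4), (19, 22, 12, 28, 5), (19, 22, 12, 36, 5), (19, 22, 12, 39, 34), (2, 22, 12, 24, 4), (2, 22, 12, 28, 5), (2, 22, 12, 36, 5), (2, 22, 12, 39, 34), (28, 4, 21, 40, 24), (31, 4, 21, 40, 24), (34, 4, 21, 40, 24), (37, 22, 12, 24, 4), (37, 22, 12, 28, 5), (37, 22, 12, 36, 5), (37, 22, 12, 39, 34), (39, 22, 12, 24, 4), (39, 22, 12, 28, 5), (39, 22, 12, 36, 5), (39, 22, 12, 39, 34), (40, 37, 6, 23, 5), (9, 37, 6, 23, 5)}
π[D, A, F]: project onto (D, A, F) (15 duplicate(s) eliminated) → {(24, 40, 21), (34, 39, 12), (4, 24, 12), (5, 23, 6), (5, 28, 12), (5, 36, 12)}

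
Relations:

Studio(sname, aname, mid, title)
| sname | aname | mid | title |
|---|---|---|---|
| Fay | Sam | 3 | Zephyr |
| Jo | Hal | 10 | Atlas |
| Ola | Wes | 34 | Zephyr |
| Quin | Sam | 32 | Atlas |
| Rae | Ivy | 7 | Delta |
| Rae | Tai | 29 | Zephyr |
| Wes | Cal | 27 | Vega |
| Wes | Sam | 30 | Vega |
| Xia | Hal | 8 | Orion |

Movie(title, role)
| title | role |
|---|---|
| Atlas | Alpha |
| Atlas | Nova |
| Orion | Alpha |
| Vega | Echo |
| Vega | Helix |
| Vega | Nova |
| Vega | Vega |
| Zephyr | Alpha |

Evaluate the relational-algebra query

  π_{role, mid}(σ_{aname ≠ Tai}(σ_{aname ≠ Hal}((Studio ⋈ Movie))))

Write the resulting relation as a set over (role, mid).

{(Alpha, 3), (Alpha, 32), (Alpha, 34), (Echo, 27), (Echo, 30), (Helix, 27), (Helix, 30), (Nova, 27), (Nova, 30), (Nova, 32), (Vega, 27), (Vega, 30)}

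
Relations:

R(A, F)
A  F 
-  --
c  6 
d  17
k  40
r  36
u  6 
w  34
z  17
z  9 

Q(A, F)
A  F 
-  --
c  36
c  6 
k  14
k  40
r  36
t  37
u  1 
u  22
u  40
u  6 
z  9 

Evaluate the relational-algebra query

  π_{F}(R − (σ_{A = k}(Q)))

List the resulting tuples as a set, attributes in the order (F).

{17, 34, 36, 6, 9}

Apply σ_{A = k}; surviving tuples: {(k, 14), (k, 40)}
Taking the difference: {(c, 6), (d, 17), (r, 36), (u, 6), (w, 34), (z, 17), (z, 9)}
Keep only column(s) F (2 duplicate(s) eliminated): {17, 34, 36, 6, 9}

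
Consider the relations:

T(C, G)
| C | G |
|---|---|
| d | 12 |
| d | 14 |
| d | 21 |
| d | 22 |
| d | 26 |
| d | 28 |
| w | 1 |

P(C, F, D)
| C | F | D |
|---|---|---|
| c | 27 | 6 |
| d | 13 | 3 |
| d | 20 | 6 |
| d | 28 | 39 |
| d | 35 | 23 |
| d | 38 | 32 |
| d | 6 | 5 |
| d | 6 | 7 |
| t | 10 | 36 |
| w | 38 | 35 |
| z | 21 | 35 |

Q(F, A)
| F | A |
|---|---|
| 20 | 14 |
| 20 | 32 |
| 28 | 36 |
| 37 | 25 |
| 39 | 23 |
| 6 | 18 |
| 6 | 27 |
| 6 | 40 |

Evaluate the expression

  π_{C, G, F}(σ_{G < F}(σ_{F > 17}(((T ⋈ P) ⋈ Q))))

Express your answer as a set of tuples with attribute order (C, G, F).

{(d, 12, 20), (d, 12, 28), (d, 14, 20), (d, 14, 28), (d, 21, 28), (d, 22, 28), (d, 26, 28)}

Joining T and P on C yields {(d, 12, 13, 3), (d, 12, 20, 6), (d, 12, 28, 39), (d, 12, 35, 23), (d, 12, 38, 32), (d, 12, 6, 5), (d, 12, 6, 7), (d, 14, 13, 3), (d, 14, 20, 6), (d, 14, 28, 39), (d, 14, 35, 23), (d, 14, 38, 32), (d, 14, 6, 5), (d, 14, 6, 7), (d, 21, 13, 3), (d, 21, 20, 6), (d, 21, 28, 39), (d, 21, 35, 23), (d, 21, 38, 32), (d, 21, 6, 5), (d, 21, 6, 7), (d, 22, 13, 3), (d, 22, 20, 6), (d, 22, 28, 39), (d, 22, 35, 23), (d, 22, 38, 32), (d, 22, 6, 5), (d, 22, 6, 7), (d, 26, 13, 3), (d, 26, 20, 6), (d, 26, 28, 39), (d, 26, 35, 23), (d, 26, 38, 32), (d, 26, 6, 5), (d, 26, 6, 7), (d, 28, 13, 3), (d, 28, 20, 6), (d, 28, 28, 39), (d, 28, 35, 23), (d, 28, 38, 32), (d, 28, 6, 5), (d, 28, 6, 7), (w, 1, 38, 35)}.
Joining (T ⋈ P) and Q on F yields {(d, 12, 20, 6, 14), (d, 12, 20, 6, 32), (d, 12, 28, 39, 36), (d, 12, 6, 5, 18), (d, 12, 6, 5, 27), (d, 12, 6, 5, 40), (d, 12, 6, 7, 18), (d, 12, 6, 7, 27), (d, 12, 6, 7, 40), (d, 14, 20, 6, 14), (d, 14, 20, 6, 32), (d, 14, 28, 39, 36), (d, 14, 6, 5, 18), (d, 14, 6, 5, 27), (d, 14, 6, 5, 40), (d, 14, 6, 7, 18), (d, 14, 6, 7, 27), (d, 14, 6, 7, 40), (d, 21, 20, 6, 14), (d, 21, 20, 6, 32), (d, 21, 28, 39, 36), (d, 21, 6, 5, 18), (d, 21, 6, 5, 27), (d, 21, 6, 5, 40), (d, 21, 6, 7, 18), (d, 21, 6, 7, 27), (d, 21, 6, 7, 40), (d, 22, 20, 6, 14), (d, 22, 20, 6, 32), (d, 22, 28, 39, 36), (d, 22, 6, 5, 18), (d, 22, 6, 5, 27), (d, 22, 6, 5, 40), (d, 22, 6, 7, 18), (d, 22, 6, 7, 27), (d, 22, 6, 7, 40), (d, 26, 20, 6, 14), (d, 26, 20, 6, 32), (d, 26, 28, 39, 36), (d, 26, 6, 5, 18), (d, 26, 6, 5, 27), (d, 26, 6, 5, 40), (d, 26, 6, 7, 18), (d, 26, 6, 7, 27), (d, 26, 6, 7, 40), (d, 28, 20, 6, 14), (d, 28, 20, 6, 32), (d, 28, 28, 39, 36), (d, 28, 6, 5, 18), (d, 28, 6, 5, 27), (d, 28, 6, 5, 40), (d, 28, 6, 7, 18), (d, 28, 6, 7, 27), (d, 28, 6, 7, 40)}.
Apply σ_{F > 17}; surviving tuples: {(d, 12, 20, 6, 14), (d, 12, 20, 6, 32), (d, 12, 28, 39, 36), (d, 14, 20, 6, 14), (d, 14, 20, 6, 32), (d, 14, 28, 39, 36), (d, 21, 20, 6, 14), (d, 21, 20, 6, 32), (d, 21, 28, 39, 36), (d, 22, 20, 6, 14), (d, 22, 20, 6, 32), (d, 22, 28, 39, 36), (d, 26, 20, 6, 14), (d, 26, 20, 6, 32), (d, 26, 28, 39, 36), (d, 28, 20, 6, 14), (d, 28, 20, 6, 32), (d, 28, 28, 39, 36)}
Apply σ_{G < F}; surviving tuples: {(d, 12, 20, 6, 14), (d, 12, 20, 6, 32), (d, 12, 28, 39, 36), (d, 14, 20, 6, 14), (d, 14, 20, 6, 32), (d, 14, 28, 39, 36), (d, 21, 28, 39, 36), (d, 22, 28, 39, 36), (d, 26, 28, 39, 36)}
π[C, G, F]: project onto (C, G, F) (2 duplicate(s) eliminated) → {(d, 12, 20), (d, 12, 28), (d, 14, 20), (d, 14, 28), (d, 21, 28), (d, 22, 28), (d, 26, 28)}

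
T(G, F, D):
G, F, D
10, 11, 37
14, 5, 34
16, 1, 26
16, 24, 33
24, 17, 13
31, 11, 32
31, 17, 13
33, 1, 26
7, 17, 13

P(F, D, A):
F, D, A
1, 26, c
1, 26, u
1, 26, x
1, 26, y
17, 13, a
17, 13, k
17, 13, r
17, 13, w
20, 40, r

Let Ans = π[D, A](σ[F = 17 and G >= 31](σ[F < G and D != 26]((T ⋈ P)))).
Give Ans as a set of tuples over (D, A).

T ⋈ P (natural join on F, D): {(16, 1, 26, c), (16, 1, 26, u), (16, 1, 26, x), (16, 1, 26, y), (24, 17, 13, a), (24, 17, 13, k), (24, 17, 13, r), (24, 17, 13, w), (31, 17, 13, a), (31, 17, 13, k), (31, 17, 13, r), (31, 17, 13, w), (33, 1, 26, c), (33, 1, 26, u), (33, 1, 26, x), (33, 1, 26, y), (7, 17, 13, a), (7, 17, 13, k), (7, 17, 13, r), (7, 17, 13, w)}
Filtering on F < G and D != 26 leaves {(24, 17, 13, a), (24, 17, 13, k), (24, 17, 13, r), (24, 17, 13, w), (31, 17, 13, a), (31, 17, 13, k), (31, 17, 13, r), (31, 17, 13, w)}.
Filtering on F = 17 and G >= 31 leaves {(31, 17, 13, a), (31, 17, 13, k), (31, 17, 13, r), (31, 17, 13, w)}.
Keep only column(s) D, A: {(13, a), (13, k), (13, r), (13, w)}

{(13, a), (13, k), (13, r), (13, w)}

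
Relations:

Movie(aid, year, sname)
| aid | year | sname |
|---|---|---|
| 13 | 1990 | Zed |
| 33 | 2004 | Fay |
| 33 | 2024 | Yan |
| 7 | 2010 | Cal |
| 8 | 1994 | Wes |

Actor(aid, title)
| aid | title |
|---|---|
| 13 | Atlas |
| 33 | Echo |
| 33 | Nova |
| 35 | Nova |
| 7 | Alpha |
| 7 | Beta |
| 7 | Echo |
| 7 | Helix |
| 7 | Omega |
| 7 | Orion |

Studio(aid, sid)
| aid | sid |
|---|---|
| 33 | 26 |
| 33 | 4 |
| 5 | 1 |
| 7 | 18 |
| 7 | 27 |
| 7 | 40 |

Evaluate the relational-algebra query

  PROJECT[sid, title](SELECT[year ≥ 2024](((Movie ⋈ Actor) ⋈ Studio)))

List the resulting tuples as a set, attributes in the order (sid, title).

{(26, Echo), (26, Nova), (4, Echo), (4, Nova)}

Joining Movie and Actor on aid yields {(13, 1990, Zed, Atlas), (33, 2004, Fay, Echo), (33, 2004, Fay, Nova), (33, 2024, Yan, Echo), (33, 2024, Yan, Nova), (7, 2010, Cal, Alpha), (7, 2010, Cal, Beta), (7, 2010, Cal, Echo), (7, 2010, Cal, Helix), (7, 2010, Cal, Omega), (7, 2010, Cal, Orion)}.
Joining (Movie ⋈ Actor) and Studio on aid yields {(33, 2004, Fay, Echo, 26), (33, 2004, Fay, Echo, 4), (33, 2004, Fay, Nova, 26), (33, 2004, Fay, Nova, 4), (33, 2024, Yan, Echo, 26), (33, 2024, Yan, Echo, 4), (33, 2024, Yan, Nova, 26), (33, 2024, Yan, Nova, 4), (7, 2010, Cal, Alpha, 18), (7, 2010, Cal, Alpha, 27), (7, 2010, Cal, Alpha, 40), (7, 2010, Cal, Beta, 18), (7, 2010, Cal, Beta, 27), (7, 2010, Cal, Beta, 40), (7, 2010, Cal, Echo, 18), (7, 2010, Cal, Echo, 27), (7, 2010, Cal, Echo, 40), (7, 2010, Cal, Helix, 18), (7, 2010, Cal, Helix, 27), (7, 2010, Cal, Helix, 40), (7, 2010, Cal, Omega, 18), (7, 2010, Cal, Omega, 27), (7, 2010, Cal, Omega, 40), (7, 2010, Cal, Orion, 18), (7, 2010, Cal, Orion, 27), (7, 2010, Cal, Orion, 40)}.
Selection year ≥ 2024: {(33, 2024, Yan, Echo, 26), (33, 2024, Yan, Echo, 4), (33, 2024, Yan, Nova, 26), (33, 2024, Yan, Nova, 4)}
π_{sid, title} gives {(26, Echo), (26, Nova), (4, Echo), (4, Nova)}.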